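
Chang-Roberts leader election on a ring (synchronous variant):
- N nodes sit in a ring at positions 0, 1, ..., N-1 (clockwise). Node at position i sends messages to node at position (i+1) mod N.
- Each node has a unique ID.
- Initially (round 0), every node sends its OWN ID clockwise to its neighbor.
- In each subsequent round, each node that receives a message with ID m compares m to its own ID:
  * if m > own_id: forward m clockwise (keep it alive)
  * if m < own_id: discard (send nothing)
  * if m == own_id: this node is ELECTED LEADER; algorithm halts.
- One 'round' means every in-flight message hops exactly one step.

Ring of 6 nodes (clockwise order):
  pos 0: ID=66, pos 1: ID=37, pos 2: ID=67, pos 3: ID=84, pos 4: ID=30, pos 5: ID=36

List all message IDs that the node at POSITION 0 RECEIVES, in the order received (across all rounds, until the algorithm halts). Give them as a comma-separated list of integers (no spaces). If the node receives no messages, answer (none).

Answer: 36,84

Derivation:
Round 1: pos1(id37) recv 66: fwd; pos2(id67) recv 37: drop; pos3(id84) recv 67: drop; pos4(id30) recv 84: fwd; pos5(id36) recv 30: drop; pos0(id66) recv 36: drop
Round 2: pos2(id67) recv 66: drop; pos5(id36) recv 84: fwd
Round 3: pos0(id66) recv 84: fwd
Round 4: pos1(id37) recv 84: fwd
Round 5: pos2(id67) recv 84: fwd
Round 6: pos3(id84) recv 84: ELECTED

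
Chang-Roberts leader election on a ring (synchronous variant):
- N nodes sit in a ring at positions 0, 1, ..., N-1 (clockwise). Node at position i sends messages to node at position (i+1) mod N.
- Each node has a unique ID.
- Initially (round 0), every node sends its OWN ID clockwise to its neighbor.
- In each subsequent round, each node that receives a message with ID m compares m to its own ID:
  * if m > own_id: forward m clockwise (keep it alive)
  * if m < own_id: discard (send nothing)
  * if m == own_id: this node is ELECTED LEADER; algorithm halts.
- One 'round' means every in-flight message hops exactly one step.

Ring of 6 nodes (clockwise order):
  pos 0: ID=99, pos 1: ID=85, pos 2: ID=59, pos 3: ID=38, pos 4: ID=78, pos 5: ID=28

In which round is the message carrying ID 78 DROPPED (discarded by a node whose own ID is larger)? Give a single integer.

Answer: 2

Derivation:
Round 1: pos1(id85) recv 99: fwd; pos2(id59) recv 85: fwd; pos3(id38) recv 59: fwd; pos4(id78) recv 38: drop; pos5(id28) recv 78: fwd; pos0(id99) recv 28: drop
Round 2: pos2(id59) recv 99: fwd; pos3(id38) recv 85: fwd; pos4(id78) recv 59: drop; pos0(id99) recv 78: drop
Round 3: pos3(id38) recv 99: fwd; pos4(id78) recv 85: fwd
Round 4: pos4(id78) recv 99: fwd; pos5(id28) recv 85: fwd
Round 5: pos5(id28) recv 99: fwd; pos0(id99) recv 85: drop
Round 6: pos0(id99) recv 99: ELECTED
Message ID 78 originates at pos 4; dropped at pos 0 in round 2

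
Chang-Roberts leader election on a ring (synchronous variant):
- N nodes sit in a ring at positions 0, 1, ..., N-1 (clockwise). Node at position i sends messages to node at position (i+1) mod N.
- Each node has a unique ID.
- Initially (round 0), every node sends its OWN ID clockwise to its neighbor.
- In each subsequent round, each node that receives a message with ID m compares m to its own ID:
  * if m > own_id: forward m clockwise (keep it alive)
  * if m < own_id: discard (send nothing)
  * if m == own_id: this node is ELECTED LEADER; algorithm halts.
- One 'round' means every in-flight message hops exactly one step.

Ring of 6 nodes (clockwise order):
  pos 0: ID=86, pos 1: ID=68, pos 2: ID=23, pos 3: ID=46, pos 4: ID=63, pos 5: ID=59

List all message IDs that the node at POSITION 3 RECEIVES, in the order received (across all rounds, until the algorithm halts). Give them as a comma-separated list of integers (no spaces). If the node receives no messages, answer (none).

Answer: 23,68,86

Derivation:
Round 1: pos1(id68) recv 86: fwd; pos2(id23) recv 68: fwd; pos3(id46) recv 23: drop; pos4(id63) recv 46: drop; pos5(id59) recv 63: fwd; pos0(id86) recv 59: drop
Round 2: pos2(id23) recv 86: fwd; pos3(id46) recv 68: fwd; pos0(id86) recv 63: drop
Round 3: pos3(id46) recv 86: fwd; pos4(id63) recv 68: fwd
Round 4: pos4(id63) recv 86: fwd; pos5(id59) recv 68: fwd
Round 5: pos5(id59) recv 86: fwd; pos0(id86) recv 68: drop
Round 6: pos0(id86) recv 86: ELECTED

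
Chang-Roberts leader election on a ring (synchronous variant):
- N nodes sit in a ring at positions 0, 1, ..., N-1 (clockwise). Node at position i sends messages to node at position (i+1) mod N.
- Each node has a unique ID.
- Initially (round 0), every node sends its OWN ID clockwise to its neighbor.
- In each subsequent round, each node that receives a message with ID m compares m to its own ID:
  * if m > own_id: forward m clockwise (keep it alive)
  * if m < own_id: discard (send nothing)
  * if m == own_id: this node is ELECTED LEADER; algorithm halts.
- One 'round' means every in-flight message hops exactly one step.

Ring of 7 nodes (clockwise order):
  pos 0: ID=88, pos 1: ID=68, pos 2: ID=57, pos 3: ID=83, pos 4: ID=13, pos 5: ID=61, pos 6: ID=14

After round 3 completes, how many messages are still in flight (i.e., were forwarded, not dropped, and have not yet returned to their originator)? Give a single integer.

Round 1: pos1(id68) recv 88: fwd; pos2(id57) recv 68: fwd; pos3(id83) recv 57: drop; pos4(id13) recv 83: fwd; pos5(id61) recv 13: drop; pos6(id14) recv 61: fwd; pos0(id88) recv 14: drop
Round 2: pos2(id57) recv 88: fwd; pos3(id83) recv 68: drop; pos5(id61) recv 83: fwd; pos0(id88) recv 61: drop
Round 3: pos3(id83) recv 88: fwd; pos6(id14) recv 83: fwd
After round 3: 2 messages still in flight

Answer: 2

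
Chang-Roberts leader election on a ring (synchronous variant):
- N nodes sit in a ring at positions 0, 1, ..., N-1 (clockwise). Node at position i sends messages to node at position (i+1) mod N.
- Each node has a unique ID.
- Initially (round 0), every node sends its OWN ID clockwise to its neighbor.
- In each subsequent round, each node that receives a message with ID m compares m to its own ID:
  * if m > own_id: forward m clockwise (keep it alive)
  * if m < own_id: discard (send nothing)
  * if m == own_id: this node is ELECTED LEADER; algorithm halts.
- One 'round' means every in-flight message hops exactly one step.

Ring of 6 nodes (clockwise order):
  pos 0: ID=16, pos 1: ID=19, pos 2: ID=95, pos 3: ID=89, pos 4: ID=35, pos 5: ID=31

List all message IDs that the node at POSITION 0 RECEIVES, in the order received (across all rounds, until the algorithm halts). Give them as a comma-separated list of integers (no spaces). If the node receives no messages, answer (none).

Round 1: pos1(id19) recv 16: drop; pos2(id95) recv 19: drop; pos3(id89) recv 95: fwd; pos4(id35) recv 89: fwd; pos5(id31) recv 35: fwd; pos0(id16) recv 31: fwd
Round 2: pos4(id35) recv 95: fwd; pos5(id31) recv 89: fwd; pos0(id16) recv 35: fwd; pos1(id19) recv 31: fwd
Round 3: pos5(id31) recv 95: fwd; pos0(id16) recv 89: fwd; pos1(id19) recv 35: fwd; pos2(id95) recv 31: drop
Round 4: pos0(id16) recv 95: fwd; pos1(id19) recv 89: fwd; pos2(id95) recv 35: drop
Round 5: pos1(id19) recv 95: fwd; pos2(id95) recv 89: drop
Round 6: pos2(id95) recv 95: ELECTED

Answer: 31,35,89,95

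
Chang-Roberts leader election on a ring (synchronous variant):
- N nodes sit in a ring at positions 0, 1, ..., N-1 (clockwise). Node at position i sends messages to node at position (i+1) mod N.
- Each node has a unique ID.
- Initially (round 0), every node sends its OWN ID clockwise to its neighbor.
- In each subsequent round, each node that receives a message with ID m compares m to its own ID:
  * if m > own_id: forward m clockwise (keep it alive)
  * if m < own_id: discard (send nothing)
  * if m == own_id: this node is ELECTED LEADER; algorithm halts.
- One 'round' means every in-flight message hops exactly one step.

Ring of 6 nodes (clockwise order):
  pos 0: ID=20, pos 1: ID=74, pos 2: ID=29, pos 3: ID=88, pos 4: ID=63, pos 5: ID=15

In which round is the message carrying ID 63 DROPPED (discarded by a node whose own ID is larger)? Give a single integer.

Round 1: pos1(id74) recv 20: drop; pos2(id29) recv 74: fwd; pos3(id88) recv 29: drop; pos4(id63) recv 88: fwd; pos5(id15) recv 63: fwd; pos0(id20) recv 15: drop
Round 2: pos3(id88) recv 74: drop; pos5(id15) recv 88: fwd; pos0(id20) recv 63: fwd
Round 3: pos0(id20) recv 88: fwd; pos1(id74) recv 63: drop
Round 4: pos1(id74) recv 88: fwd
Round 5: pos2(id29) recv 88: fwd
Round 6: pos3(id88) recv 88: ELECTED
Message ID 63 originates at pos 4; dropped at pos 1 in round 3

Answer: 3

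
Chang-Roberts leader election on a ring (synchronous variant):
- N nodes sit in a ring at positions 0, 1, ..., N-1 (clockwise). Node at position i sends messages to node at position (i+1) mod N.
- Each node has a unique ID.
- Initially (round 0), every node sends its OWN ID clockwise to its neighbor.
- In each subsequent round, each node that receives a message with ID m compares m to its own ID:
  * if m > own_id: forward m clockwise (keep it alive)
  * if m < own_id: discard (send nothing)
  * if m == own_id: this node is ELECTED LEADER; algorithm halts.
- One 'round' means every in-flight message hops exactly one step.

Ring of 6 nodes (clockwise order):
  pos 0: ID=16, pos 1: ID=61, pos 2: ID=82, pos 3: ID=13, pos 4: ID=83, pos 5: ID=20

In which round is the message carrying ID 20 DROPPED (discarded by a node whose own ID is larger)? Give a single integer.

Round 1: pos1(id61) recv 16: drop; pos2(id82) recv 61: drop; pos3(id13) recv 82: fwd; pos4(id83) recv 13: drop; pos5(id20) recv 83: fwd; pos0(id16) recv 20: fwd
Round 2: pos4(id83) recv 82: drop; pos0(id16) recv 83: fwd; pos1(id61) recv 20: drop
Round 3: pos1(id61) recv 83: fwd
Round 4: pos2(id82) recv 83: fwd
Round 5: pos3(id13) recv 83: fwd
Round 6: pos4(id83) recv 83: ELECTED
Message ID 20 originates at pos 5; dropped at pos 1 in round 2

Answer: 2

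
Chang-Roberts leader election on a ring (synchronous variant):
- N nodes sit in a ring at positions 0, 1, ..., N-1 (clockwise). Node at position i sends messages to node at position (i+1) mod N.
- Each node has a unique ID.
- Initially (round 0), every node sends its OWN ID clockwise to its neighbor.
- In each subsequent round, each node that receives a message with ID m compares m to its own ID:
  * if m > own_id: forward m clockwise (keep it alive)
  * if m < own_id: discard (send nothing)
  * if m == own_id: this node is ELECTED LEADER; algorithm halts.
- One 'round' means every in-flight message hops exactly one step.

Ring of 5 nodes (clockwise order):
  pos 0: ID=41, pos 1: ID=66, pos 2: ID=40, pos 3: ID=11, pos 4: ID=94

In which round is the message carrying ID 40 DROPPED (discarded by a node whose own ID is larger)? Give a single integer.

Round 1: pos1(id66) recv 41: drop; pos2(id40) recv 66: fwd; pos3(id11) recv 40: fwd; pos4(id94) recv 11: drop; pos0(id41) recv 94: fwd
Round 2: pos3(id11) recv 66: fwd; pos4(id94) recv 40: drop; pos1(id66) recv 94: fwd
Round 3: pos4(id94) recv 66: drop; pos2(id40) recv 94: fwd
Round 4: pos3(id11) recv 94: fwd
Round 5: pos4(id94) recv 94: ELECTED
Message ID 40 originates at pos 2; dropped at pos 4 in round 2

Answer: 2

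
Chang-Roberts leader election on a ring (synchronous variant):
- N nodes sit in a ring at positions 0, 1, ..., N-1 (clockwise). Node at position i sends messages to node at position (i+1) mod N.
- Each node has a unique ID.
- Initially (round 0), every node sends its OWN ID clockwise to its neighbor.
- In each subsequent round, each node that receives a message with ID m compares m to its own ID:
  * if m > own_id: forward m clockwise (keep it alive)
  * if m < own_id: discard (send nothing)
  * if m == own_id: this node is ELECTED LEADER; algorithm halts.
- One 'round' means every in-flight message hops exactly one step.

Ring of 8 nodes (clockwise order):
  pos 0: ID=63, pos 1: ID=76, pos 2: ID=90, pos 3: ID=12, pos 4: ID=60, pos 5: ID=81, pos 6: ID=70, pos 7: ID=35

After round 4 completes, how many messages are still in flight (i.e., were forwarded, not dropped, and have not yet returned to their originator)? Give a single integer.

Round 1: pos1(id76) recv 63: drop; pos2(id90) recv 76: drop; pos3(id12) recv 90: fwd; pos4(id60) recv 12: drop; pos5(id81) recv 60: drop; pos6(id70) recv 81: fwd; pos7(id35) recv 70: fwd; pos0(id63) recv 35: drop
Round 2: pos4(id60) recv 90: fwd; pos7(id35) recv 81: fwd; pos0(id63) recv 70: fwd
Round 3: pos5(id81) recv 90: fwd; pos0(id63) recv 81: fwd; pos1(id76) recv 70: drop
Round 4: pos6(id70) recv 90: fwd; pos1(id76) recv 81: fwd
After round 4: 2 messages still in flight

Answer: 2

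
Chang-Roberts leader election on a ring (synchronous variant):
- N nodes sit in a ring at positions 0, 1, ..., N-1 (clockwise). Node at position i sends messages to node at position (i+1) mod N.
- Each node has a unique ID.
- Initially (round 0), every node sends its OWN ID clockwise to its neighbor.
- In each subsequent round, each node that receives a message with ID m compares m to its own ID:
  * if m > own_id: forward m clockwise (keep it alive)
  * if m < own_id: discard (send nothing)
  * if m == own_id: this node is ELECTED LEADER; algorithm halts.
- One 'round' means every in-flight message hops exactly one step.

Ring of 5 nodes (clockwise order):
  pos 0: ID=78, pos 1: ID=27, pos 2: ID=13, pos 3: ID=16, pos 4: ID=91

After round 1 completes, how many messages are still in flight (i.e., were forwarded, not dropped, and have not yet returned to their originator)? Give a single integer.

Round 1: pos1(id27) recv 78: fwd; pos2(id13) recv 27: fwd; pos3(id16) recv 13: drop; pos4(id91) recv 16: drop; pos0(id78) recv 91: fwd
After round 1: 3 messages still in flight

Answer: 3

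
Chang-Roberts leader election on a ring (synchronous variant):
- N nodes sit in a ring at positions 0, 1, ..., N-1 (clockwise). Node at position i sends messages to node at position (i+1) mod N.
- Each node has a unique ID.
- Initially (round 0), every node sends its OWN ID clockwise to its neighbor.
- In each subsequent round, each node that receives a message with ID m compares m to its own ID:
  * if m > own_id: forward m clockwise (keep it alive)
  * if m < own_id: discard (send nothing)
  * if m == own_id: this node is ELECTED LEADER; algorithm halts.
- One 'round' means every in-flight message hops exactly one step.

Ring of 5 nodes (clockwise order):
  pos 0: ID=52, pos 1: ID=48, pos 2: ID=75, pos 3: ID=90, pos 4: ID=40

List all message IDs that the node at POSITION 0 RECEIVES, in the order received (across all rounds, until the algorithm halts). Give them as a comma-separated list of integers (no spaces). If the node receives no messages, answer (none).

Round 1: pos1(id48) recv 52: fwd; pos2(id75) recv 48: drop; pos3(id90) recv 75: drop; pos4(id40) recv 90: fwd; pos0(id52) recv 40: drop
Round 2: pos2(id75) recv 52: drop; pos0(id52) recv 90: fwd
Round 3: pos1(id48) recv 90: fwd
Round 4: pos2(id75) recv 90: fwd
Round 5: pos3(id90) recv 90: ELECTED

Answer: 40,90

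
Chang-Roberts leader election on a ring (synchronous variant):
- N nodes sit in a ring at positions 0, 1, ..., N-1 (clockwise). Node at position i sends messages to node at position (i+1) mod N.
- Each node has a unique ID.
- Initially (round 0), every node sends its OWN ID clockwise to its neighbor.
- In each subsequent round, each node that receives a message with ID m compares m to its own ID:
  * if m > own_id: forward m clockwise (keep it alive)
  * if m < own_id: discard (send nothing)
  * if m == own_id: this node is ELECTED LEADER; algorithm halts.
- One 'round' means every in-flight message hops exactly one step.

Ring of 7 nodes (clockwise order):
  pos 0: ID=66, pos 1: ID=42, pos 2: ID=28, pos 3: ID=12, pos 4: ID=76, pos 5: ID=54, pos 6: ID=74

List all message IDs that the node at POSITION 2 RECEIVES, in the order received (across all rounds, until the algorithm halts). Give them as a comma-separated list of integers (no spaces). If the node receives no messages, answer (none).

Answer: 42,66,74,76

Derivation:
Round 1: pos1(id42) recv 66: fwd; pos2(id28) recv 42: fwd; pos3(id12) recv 28: fwd; pos4(id76) recv 12: drop; pos5(id54) recv 76: fwd; pos6(id74) recv 54: drop; pos0(id66) recv 74: fwd
Round 2: pos2(id28) recv 66: fwd; pos3(id12) recv 42: fwd; pos4(id76) recv 28: drop; pos6(id74) recv 76: fwd; pos1(id42) recv 74: fwd
Round 3: pos3(id12) recv 66: fwd; pos4(id76) recv 42: drop; pos0(id66) recv 76: fwd; pos2(id28) recv 74: fwd
Round 4: pos4(id76) recv 66: drop; pos1(id42) recv 76: fwd; pos3(id12) recv 74: fwd
Round 5: pos2(id28) recv 76: fwd; pos4(id76) recv 74: drop
Round 6: pos3(id12) recv 76: fwd
Round 7: pos4(id76) recv 76: ELECTED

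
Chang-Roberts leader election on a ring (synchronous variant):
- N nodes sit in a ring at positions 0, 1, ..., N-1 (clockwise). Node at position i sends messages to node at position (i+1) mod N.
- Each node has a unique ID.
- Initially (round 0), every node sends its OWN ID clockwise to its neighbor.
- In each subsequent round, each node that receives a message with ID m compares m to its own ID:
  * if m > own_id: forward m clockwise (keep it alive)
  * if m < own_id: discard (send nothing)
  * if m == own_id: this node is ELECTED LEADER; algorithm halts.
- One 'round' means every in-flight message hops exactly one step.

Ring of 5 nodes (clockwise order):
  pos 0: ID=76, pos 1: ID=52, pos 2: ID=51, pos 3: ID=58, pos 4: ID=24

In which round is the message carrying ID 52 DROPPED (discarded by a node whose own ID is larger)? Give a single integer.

Round 1: pos1(id52) recv 76: fwd; pos2(id51) recv 52: fwd; pos3(id58) recv 51: drop; pos4(id24) recv 58: fwd; pos0(id76) recv 24: drop
Round 2: pos2(id51) recv 76: fwd; pos3(id58) recv 52: drop; pos0(id76) recv 58: drop
Round 3: pos3(id58) recv 76: fwd
Round 4: pos4(id24) recv 76: fwd
Round 5: pos0(id76) recv 76: ELECTED
Message ID 52 originates at pos 1; dropped at pos 3 in round 2

Answer: 2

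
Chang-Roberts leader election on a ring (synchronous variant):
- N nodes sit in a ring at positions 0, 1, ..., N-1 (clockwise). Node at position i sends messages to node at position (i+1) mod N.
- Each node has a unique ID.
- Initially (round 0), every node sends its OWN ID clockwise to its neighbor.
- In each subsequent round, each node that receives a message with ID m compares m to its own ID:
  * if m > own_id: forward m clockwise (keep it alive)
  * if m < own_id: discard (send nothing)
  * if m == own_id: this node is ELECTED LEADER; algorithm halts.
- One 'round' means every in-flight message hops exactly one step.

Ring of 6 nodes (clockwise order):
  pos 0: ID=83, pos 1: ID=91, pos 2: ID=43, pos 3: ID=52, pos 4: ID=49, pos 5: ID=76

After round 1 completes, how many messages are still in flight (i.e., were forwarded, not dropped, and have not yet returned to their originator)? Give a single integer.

Round 1: pos1(id91) recv 83: drop; pos2(id43) recv 91: fwd; pos3(id52) recv 43: drop; pos4(id49) recv 52: fwd; pos5(id76) recv 49: drop; pos0(id83) recv 76: drop
After round 1: 2 messages still in flight

Answer: 2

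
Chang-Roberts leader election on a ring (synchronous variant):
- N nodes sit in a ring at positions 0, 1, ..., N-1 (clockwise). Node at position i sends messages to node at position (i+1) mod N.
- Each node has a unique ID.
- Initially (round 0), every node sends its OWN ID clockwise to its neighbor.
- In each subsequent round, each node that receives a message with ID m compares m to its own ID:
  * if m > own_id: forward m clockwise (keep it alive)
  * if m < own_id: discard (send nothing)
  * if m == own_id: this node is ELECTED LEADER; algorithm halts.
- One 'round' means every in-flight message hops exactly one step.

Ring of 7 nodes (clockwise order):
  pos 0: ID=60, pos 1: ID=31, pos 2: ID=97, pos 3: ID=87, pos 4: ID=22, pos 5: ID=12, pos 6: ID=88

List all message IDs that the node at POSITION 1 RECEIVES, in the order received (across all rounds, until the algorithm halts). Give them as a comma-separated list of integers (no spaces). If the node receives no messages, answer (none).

Round 1: pos1(id31) recv 60: fwd; pos2(id97) recv 31: drop; pos3(id87) recv 97: fwd; pos4(id22) recv 87: fwd; pos5(id12) recv 22: fwd; pos6(id88) recv 12: drop; pos0(id60) recv 88: fwd
Round 2: pos2(id97) recv 60: drop; pos4(id22) recv 97: fwd; pos5(id12) recv 87: fwd; pos6(id88) recv 22: drop; pos1(id31) recv 88: fwd
Round 3: pos5(id12) recv 97: fwd; pos6(id88) recv 87: drop; pos2(id97) recv 88: drop
Round 4: pos6(id88) recv 97: fwd
Round 5: pos0(id60) recv 97: fwd
Round 6: pos1(id31) recv 97: fwd
Round 7: pos2(id97) recv 97: ELECTED

Answer: 60,88,97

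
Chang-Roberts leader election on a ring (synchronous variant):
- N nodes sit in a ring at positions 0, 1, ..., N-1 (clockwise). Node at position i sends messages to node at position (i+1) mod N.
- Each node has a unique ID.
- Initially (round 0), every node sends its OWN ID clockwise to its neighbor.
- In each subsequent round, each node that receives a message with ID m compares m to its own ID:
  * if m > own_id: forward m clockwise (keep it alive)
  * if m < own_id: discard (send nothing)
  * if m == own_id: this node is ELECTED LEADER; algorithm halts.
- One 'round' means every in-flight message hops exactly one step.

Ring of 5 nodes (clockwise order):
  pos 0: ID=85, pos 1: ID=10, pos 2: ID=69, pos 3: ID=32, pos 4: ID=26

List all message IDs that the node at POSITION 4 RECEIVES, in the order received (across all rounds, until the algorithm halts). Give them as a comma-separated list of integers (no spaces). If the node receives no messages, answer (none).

Answer: 32,69,85

Derivation:
Round 1: pos1(id10) recv 85: fwd; pos2(id69) recv 10: drop; pos3(id32) recv 69: fwd; pos4(id26) recv 32: fwd; pos0(id85) recv 26: drop
Round 2: pos2(id69) recv 85: fwd; pos4(id26) recv 69: fwd; pos0(id85) recv 32: drop
Round 3: pos3(id32) recv 85: fwd; pos0(id85) recv 69: drop
Round 4: pos4(id26) recv 85: fwd
Round 5: pos0(id85) recv 85: ELECTED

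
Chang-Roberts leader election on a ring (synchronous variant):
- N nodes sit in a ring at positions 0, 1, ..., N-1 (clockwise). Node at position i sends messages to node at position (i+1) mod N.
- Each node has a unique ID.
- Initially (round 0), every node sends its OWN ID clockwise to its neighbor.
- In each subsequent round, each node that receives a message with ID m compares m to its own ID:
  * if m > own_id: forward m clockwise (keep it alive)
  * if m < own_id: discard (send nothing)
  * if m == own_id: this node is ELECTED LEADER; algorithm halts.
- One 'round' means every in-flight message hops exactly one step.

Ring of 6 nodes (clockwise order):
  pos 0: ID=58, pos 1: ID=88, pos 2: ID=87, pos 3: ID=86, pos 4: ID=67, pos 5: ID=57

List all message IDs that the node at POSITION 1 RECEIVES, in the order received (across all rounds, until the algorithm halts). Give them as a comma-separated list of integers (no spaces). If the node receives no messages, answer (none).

Round 1: pos1(id88) recv 58: drop; pos2(id87) recv 88: fwd; pos3(id86) recv 87: fwd; pos4(id67) recv 86: fwd; pos5(id57) recv 67: fwd; pos0(id58) recv 57: drop
Round 2: pos3(id86) recv 88: fwd; pos4(id67) recv 87: fwd; pos5(id57) recv 86: fwd; pos0(id58) recv 67: fwd
Round 3: pos4(id67) recv 88: fwd; pos5(id57) recv 87: fwd; pos0(id58) recv 86: fwd; pos1(id88) recv 67: drop
Round 4: pos5(id57) recv 88: fwd; pos0(id58) recv 87: fwd; pos1(id88) recv 86: drop
Round 5: pos0(id58) recv 88: fwd; pos1(id88) recv 87: drop
Round 6: pos1(id88) recv 88: ELECTED

Answer: 58,67,86,87,88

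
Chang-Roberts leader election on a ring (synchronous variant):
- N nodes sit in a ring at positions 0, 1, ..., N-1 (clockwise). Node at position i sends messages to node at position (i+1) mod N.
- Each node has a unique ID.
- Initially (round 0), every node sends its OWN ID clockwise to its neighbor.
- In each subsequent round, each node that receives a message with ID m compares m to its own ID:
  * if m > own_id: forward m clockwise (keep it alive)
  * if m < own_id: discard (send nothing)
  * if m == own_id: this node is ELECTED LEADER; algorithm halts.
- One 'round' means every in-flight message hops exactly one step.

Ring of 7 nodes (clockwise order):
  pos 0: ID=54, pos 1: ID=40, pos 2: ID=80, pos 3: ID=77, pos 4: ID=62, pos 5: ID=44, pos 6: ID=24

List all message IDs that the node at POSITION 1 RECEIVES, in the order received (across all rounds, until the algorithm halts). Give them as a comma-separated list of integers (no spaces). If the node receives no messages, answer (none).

Answer: 54,62,77,80

Derivation:
Round 1: pos1(id40) recv 54: fwd; pos2(id80) recv 40: drop; pos3(id77) recv 80: fwd; pos4(id62) recv 77: fwd; pos5(id44) recv 62: fwd; pos6(id24) recv 44: fwd; pos0(id54) recv 24: drop
Round 2: pos2(id80) recv 54: drop; pos4(id62) recv 80: fwd; pos5(id44) recv 77: fwd; pos6(id24) recv 62: fwd; pos0(id54) recv 44: drop
Round 3: pos5(id44) recv 80: fwd; pos6(id24) recv 77: fwd; pos0(id54) recv 62: fwd
Round 4: pos6(id24) recv 80: fwd; pos0(id54) recv 77: fwd; pos1(id40) recv 62: fwd
Round 5: pos0(id54) recv 80: fwd; pos1(id40) recv 77: fwd; pos2(id80) recv 62: drop
Round 6: pos1(id40) recv 80: fwd; pos2(id80) recv 77: drop
Round 7: pos2(id80) recv 80: ELECTED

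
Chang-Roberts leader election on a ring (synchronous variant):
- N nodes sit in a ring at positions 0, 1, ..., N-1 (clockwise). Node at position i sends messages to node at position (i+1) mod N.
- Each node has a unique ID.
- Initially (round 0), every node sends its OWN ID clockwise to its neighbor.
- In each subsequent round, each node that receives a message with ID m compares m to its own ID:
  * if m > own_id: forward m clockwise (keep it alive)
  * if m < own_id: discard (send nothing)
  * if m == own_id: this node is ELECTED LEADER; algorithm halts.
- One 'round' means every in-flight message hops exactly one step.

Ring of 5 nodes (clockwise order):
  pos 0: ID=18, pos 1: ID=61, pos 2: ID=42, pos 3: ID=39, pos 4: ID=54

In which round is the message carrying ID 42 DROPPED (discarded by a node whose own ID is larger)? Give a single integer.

Round 1: pos1(id61) recv 18: drop; pos2(id42) recv 61: fwd; pos3(id39) recv 42: fwd; pos4(id54) recv 39: drop; pos0(id18) recv 54: fwd
Round 2: pos3(id39) recv 61: fwd; pos4(id54) recv 42: drop; pos1(id61) recv 54: drop
Round 3: pos4(id54) recv 61: fwd
Round 4: pos0(id18) recv 61: fwd
Round 5: pos1(id61) recv 61: ELECTED
Message ID 42 originates at pos 2; dropped at pos 4 in round 2

Answer: 2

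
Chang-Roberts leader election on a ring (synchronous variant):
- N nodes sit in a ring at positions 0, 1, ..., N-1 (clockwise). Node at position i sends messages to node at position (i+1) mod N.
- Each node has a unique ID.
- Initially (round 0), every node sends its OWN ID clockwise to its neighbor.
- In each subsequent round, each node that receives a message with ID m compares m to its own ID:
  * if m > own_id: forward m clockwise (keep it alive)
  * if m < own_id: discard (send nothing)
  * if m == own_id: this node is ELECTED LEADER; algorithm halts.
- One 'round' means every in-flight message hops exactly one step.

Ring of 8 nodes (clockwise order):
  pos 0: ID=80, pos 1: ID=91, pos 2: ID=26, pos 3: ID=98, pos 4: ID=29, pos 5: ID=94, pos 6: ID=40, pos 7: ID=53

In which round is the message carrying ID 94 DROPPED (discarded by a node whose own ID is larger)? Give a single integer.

Round 1: pos1(id91) recv 80: drop; pos2(id26) recv 91: fwd; pos3(id98) recv 26: drop; pos4(id29) recv 98: fwd; pos5(id94) recv 29: drop; pos6(id40) recv 94: fwd; pos7(id53) recv 40: drop; pos0(id80) recv 53: drop
Round 2: pos3(id98) recv 91: drop; pos5(id94) recv 98: fwd; pos7(id53) recv 94: fwd
Round 3: pos6(id40) recv 98: fwd; pos0(id80) recv 94: fwd
Round 4: pos7(id53) recv 98: fwd; pos1(id91) recv 94: fwd
Round 5: pos0(id80) recv 98: fwd; pos2(id26) recv 94: fwd
Round 6: pos1(id91) recv 98: fwd; pos3(id98) recv 94: drop
Round 7: pos2(id26) recv 98: fwd
Round 8: pos3(id98) recv 98: ELECTED
Message ID 94 originates at pos 5; dropped at pos 3 in round 6

Answer: 6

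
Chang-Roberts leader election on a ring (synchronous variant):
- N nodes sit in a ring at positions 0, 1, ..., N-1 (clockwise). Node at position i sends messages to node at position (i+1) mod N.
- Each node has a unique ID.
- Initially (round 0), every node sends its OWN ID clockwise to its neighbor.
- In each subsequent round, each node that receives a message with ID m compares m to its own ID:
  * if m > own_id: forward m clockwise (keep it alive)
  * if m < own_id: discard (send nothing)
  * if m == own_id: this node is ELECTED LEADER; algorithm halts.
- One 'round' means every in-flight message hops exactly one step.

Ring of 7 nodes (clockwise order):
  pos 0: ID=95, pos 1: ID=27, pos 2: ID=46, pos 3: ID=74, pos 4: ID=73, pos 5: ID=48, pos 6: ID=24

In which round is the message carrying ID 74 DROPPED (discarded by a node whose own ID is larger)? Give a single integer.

Round 1: pos1(id27) recv 95: fwd; pos2(id46) recv 27: drop; pos3(id74) recv 46: drop; pos4(id73) recv 74: fwd; pos5(id48) recv 73: fwd; pos6(id24) recv 48: fwd; pos0(id95) recv 24: drop
Round 2: pos2(id46) recv 95: fwd; pos5(id48) recv 74: fwd; pos6(id24) recv 73: fwd; pos0(id95) recv 48: drop
Round 3: pos3(id74) recv 95: fwd; pos6(id24) recv 74: fwd; pos0(id95) recv 73: drop
Round 4: pos4(id73) recv 95: fwd; pos0(id95) recv 74: drop
Round 5: pos5(id48) recv 95: fwd
Round 6: pos6(id24) recv 95: fwd
Round 7: pos0(id95) recv 95: ELECTED
Message ID 74 originates at pos 3; dropped at pos 0 in round 4

Answer: 4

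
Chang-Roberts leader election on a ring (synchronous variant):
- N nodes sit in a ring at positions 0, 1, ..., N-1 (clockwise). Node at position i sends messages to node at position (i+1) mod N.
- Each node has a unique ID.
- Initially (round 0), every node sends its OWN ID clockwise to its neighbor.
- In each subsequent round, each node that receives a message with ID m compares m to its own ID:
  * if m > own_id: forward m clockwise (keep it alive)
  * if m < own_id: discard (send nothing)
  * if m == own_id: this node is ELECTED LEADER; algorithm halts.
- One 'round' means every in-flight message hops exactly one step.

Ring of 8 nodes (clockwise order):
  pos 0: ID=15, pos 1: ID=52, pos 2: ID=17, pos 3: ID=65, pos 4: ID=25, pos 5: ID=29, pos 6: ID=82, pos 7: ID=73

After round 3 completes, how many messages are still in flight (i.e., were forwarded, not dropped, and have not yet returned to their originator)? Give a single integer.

Round 1: pos1(id52) recv 15: drop; pos2(id17) recv 52: fwd; pos3(id65) recv 17: drop; pos4(id25) recv 65: fwd; pos5(id29) recv 25: drop; pos6(id82) recv 29: drop; pos7(id73) recv 82: fwd; pos0(id15) recv 73: fwd
Round 2: pos3(id65) recv 52: drop; pos5(id29) recv 65: fwd; pos0(id15) recv 82: fwd; pos1(id52) recv 73: fwd
Round 3: pos6(id82) recv 65: drop; pos1(id52) recv 82: fwd; pos2(id17) recv 73: fwd
After round 3: 2 messages still in flight

Answer: 2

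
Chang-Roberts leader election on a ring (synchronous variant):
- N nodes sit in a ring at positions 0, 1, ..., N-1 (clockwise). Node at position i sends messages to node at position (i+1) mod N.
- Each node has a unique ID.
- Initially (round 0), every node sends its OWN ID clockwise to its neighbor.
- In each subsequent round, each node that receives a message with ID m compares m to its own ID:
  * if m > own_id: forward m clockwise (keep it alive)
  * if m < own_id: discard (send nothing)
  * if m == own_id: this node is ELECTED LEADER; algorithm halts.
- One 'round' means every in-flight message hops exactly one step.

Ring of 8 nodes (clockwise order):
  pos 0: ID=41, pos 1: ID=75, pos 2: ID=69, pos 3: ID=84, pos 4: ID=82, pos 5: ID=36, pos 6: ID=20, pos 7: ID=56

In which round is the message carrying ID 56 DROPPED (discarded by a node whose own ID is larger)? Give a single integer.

Round 1: pos1(id75) recv 41: drop; pos2(id69) recv 75: fwd; pos3(id84) recv 69: drop; pos4(id82) recv 84: fwd; pos5(id36) recv 82: fwd; pos6(id20) recv 36: fwd; pos7(id56) recv 20: drop; pos0(id41) recv 56: fwd
Round 2: pos3(id84) recv 75: drop; pos5(id36) recv 84: fwd; pos6(id20) recv 82: fwd; pos7(id56) recv 36: drop; pos1(id75) recv 56: drop
Round 3: pos6(id20) recv 84: fwd; pos7(id56) recv 82: fwd
Round 4: pos7(id56) recv 84: fwd; pos0(id41) recv 82: fwd
Round 5: pos0(id41) recv 84: fwd; pos1(id75) recv 82: fwd
Round 6: pos1(id75) recv 84: fwd; pos2(id69) recv 82: fwd
Round 7: pos2(id69) recv 84: fwd; pos3(id84) recv 82: drop
Round 8: pos3(id84) recv 84: ELECTED
Message ID 56 originates at pos 7; dropped at pos 1 in round 2

Answer: 2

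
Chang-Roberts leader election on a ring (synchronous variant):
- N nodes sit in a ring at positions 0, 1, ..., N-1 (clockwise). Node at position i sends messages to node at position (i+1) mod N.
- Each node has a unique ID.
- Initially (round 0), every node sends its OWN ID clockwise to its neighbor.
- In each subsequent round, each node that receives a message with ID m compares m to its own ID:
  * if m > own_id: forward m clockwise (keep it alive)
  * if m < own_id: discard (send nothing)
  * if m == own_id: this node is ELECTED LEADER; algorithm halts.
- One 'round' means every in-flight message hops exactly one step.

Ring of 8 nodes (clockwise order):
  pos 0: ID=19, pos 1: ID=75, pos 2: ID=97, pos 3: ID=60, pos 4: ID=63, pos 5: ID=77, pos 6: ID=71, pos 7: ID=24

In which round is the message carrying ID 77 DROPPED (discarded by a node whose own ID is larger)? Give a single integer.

Answer: 5

Derivation:
Round 1: pos1(id75) recv 19: drop; pos2(id97) recv 75: drop; pos3(id60) recv 97: fwd; pos4(id63) recv 60: drop; pos5(id77) recv 63: drop; pos6(id71) recv 77: fwd; pos7(id24) recv 71: fwd; pos0(id19) recv 24: fwd
Round 2: pos4(id63) recv 97: fwd; pos7(id24) recv 77: fwd; pos0(id19) recv 71: fwd; pos1(id75) recv 24: drop
Round 3: pos5(id77) recv 97: fwd; pos0(id19) recv 77: fwd; pos1(id75) recv 71: drop
Round 4: pos6(id71) recv 97: fwd; pos1(id75) recv 77: fwd
Round 5: pos7(id24) recv 97: fwd; pos2(id97) recv 77: drop
Round 6: pos0(id19) recv 97: fwd
Round 7: pos1(id75) recv 97: fwd
Round 8: pos2(id97) recv 97: ELECTED
Message ID 77 originates at pos 5; dropped at pos 2 in round 5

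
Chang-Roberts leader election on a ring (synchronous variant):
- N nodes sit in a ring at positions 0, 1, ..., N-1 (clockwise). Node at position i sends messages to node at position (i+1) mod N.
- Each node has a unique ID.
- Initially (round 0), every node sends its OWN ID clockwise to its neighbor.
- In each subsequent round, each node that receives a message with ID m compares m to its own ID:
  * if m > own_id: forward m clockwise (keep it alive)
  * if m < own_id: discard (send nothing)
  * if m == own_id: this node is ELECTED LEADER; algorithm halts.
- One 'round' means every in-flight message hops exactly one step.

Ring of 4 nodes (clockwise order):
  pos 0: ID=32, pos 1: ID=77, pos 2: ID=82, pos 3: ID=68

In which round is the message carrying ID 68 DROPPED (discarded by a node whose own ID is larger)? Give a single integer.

Answer: 2

Derivation:
Round 1: pos1(id77) recv 32: drop; pos2(id82) recv 77: drop; pos3(id68) recv 82: fwd; pos0(id32) recv 68: fwd
Round 2: pos0(id32) recv 82: fwd; pos1(id77) recv 68: drop
Round 3: pos1(id77) recv 82: fwd
Round 4: pos2(id82) recv 82: ELECTED
Message ID 68 originates at pos 3; dropped at pos 1 in round 2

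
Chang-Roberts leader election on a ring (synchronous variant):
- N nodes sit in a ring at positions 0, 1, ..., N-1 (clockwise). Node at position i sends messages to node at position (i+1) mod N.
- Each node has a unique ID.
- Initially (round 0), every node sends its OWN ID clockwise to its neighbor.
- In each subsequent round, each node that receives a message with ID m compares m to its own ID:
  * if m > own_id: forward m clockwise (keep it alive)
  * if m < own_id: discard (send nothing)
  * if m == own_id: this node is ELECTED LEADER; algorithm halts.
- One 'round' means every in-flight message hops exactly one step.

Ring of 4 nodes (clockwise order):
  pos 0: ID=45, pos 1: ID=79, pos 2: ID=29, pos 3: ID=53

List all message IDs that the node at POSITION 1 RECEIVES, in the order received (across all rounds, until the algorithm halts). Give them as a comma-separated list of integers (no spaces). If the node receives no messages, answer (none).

Answer: 45,53,79

Derivation:
Round 1: pos1(id79) recv 45: drop; pos2(id29) recv 79: fwd; pos3(id53) recv 29: drop; pos0(id45) recv 53: fwd
Round 2: pos3(id53) recv 79: fwd; pos1(id79) recv 53: drop
Round 3: pos0(id45) recv 79: fwd
Round 4: pos1(id79) recv 79: ELECTED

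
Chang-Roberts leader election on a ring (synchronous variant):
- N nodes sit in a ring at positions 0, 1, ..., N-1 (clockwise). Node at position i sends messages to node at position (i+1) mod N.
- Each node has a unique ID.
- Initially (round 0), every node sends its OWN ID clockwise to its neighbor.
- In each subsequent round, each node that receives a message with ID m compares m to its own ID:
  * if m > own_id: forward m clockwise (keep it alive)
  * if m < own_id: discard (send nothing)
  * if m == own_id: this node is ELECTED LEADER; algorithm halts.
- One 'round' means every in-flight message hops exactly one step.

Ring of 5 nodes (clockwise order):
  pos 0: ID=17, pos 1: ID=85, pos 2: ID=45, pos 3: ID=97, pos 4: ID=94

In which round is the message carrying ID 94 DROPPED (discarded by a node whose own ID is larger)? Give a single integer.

Answer: 4

Derivation:
Round 1: pos1(id85) recv 17: drop; pos2(id45) recv 85: fwd; pos3(id97) recv 45: drop; pos4(id94) recv 97: fwd; pos0(id17) recv 94: fwd
Round 2: pos3(id97) recv 85: drop; pos0(id17) recv 97: fwd; pos1(id85) recv 94: fwd
Round 3: pos1(id85) recv 97: fwd; pos2(id45) recv 94: fwd
Round 4: pos2(id45) recv 97: fwd; pos3(id97) recv 94: drop
Round 5: pos3(id97) recv 97: ELECTED
Message ID 94 originates at pos 4; dropped at pos 3 in round 4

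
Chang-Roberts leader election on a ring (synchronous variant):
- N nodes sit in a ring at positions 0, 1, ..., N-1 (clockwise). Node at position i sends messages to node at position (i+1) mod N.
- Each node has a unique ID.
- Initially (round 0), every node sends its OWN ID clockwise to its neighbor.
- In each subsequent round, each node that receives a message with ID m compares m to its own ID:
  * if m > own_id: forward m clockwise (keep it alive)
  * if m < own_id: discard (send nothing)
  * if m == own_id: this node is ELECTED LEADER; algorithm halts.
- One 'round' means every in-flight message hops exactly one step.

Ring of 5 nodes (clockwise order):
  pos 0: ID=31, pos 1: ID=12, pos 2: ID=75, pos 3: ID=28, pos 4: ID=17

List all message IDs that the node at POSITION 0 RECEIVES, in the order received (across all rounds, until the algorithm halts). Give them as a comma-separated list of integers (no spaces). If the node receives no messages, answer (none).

Round 1: pos1(id12) recv 31: fwd; pos2(id75) recv 12: drop; pos3(id28) recv 75: fwd; pos4(id17) recv 28: fwd; pos0(id31) recv 17: drop
Round 2: pos2(id75) recv 31: drop; pos4(id17) recv 75: fwd; pos0(id31) recv 28: drop
Round 3: pos0(id31) recv 75: fwd
Round 4: pos1(id12) recv 75: fwd
Round 5: pos2(id75) recv 75: ELECTED

Answer: 17,28,75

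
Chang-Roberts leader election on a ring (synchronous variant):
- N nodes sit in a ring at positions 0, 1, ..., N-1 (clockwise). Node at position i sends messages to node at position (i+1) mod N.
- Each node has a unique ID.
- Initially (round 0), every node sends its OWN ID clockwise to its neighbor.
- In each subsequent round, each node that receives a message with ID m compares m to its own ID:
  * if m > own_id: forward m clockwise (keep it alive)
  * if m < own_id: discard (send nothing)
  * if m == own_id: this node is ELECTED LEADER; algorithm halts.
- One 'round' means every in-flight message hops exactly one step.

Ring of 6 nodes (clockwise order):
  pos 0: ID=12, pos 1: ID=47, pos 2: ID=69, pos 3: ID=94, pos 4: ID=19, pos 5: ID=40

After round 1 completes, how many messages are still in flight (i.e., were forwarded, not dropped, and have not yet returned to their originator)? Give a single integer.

Answer: 2

Derivation:
Round 1: pos1(id47) recv 12: drop; pos2(id69) recv 47: drop; pos3(id94) recv 69: drop; pos4(id19) recv 94: fwd; pos5(id40) recv 19: drop; pos0(id12) recv 40: fwd
After round 1: 2 messages still in flight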